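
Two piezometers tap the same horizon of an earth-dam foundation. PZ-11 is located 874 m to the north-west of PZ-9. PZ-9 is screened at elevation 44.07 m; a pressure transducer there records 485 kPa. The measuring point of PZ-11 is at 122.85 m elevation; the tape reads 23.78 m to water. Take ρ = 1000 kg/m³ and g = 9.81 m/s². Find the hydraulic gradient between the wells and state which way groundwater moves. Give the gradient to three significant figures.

i ≈ 0.00636; groundwater flows toward the south-east

Pressure head at PZ-9: ψ = P/(ρg) = 485×1000 / (1000 × 9.81) = 49.44 m.
Total head at PZ-9: h = z + ψ = 44.07 + 49.44 = 93.51 m.
Total head at PZ-11: h = 122.85 − 23.78 = 99.07 m.
Head difference: h(PZ-9) − h(PZ-11) = 93.51 − 99.07 = -5.56 m.
Hydraulic gradient: i = |Δh| / L = 5.56 / 874 = 0.00636.
Flow is from higher to lower head: from PZ-11 toward PZ-9, i.e. toward the south-east.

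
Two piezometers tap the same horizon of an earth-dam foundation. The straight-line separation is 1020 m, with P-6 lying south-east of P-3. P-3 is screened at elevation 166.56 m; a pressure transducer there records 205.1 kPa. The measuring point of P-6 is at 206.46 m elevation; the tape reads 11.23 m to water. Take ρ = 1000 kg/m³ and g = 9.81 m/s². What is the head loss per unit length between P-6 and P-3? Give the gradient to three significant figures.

i ≈ 0.00761 m/m

Pressure head at P-3: ψ = P/(ρg) = 205.1×1000 / (1000 × 9.81) = 20.91 m.
Total head at P-3: h = z + ψ = 166.56 + 20.91 = 187.47 m.
Total head at P-6: h = 206.46 − 11.23 = 195.23 m.
Head difference: h(P-3) − h(P-6) = 187.47 − 195.23 = -7.76 m.
Hydraulic gradient: i = |Δh| / L = 7.76 / 1020 = 0.00761.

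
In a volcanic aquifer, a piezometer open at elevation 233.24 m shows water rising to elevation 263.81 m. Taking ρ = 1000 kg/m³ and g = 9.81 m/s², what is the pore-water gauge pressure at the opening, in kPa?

P ≈ 300 kPa

Pressure head ψ = h − z = 263.81 − 233.24 = 30.57 m.
P = ρgψ = 1000 × 9.81 × 30.57 = 299892 Pa ≈ 300 kPa.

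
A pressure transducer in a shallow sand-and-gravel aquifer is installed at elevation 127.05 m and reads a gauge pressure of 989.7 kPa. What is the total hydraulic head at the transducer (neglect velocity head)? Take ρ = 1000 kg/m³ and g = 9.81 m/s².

ψ = P/(ρg) = 989.7×1000 / (1000 × 9.81) = 100.89 m.
h = z + ψ = 127.05 + 100.89 = 227.94 m.

h ≈ 227.94 m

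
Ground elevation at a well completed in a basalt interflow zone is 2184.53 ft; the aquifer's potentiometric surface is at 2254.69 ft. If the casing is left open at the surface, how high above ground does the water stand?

Water rises to the potentiometric surface, so the rise above ground = 2254.69 − 2184.53 = 70.16 ft.

≈ 70.16 ft above ground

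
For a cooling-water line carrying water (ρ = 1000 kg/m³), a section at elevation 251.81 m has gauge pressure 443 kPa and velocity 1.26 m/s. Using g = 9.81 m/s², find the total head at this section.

Pressure head ψ = P/(ρg) = 443×1000 / (1000 × 9.81) = 45.16 m.
Velocity head = v²/(2g) = 1.26² / (2 × 9.81) = 0.081 m.
h = z + ψ + v²/(2g) = 251.81 + 45.16 + 0.081 = 297.05 m.

h ≈ 297.05 m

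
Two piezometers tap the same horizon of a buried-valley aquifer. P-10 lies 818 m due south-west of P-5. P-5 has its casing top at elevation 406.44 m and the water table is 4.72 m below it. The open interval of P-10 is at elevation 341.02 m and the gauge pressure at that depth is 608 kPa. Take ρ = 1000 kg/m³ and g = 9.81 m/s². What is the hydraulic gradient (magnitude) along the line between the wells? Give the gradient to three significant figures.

i ≈ 0.00156

Total head at P-5: h = 406.44 − 4.72 = 401.72 m.
Pressure head at P-10: ψ = P/(ρg) = 608×1000 / (1000 × 9.81) = 61.98 m.
Total head at P-10: h = z + ψ = 341.02 + 61.98 = 403.00 m.
Head difference: h(P-5) − h(P-10) = 401.72 − 403.00 = -1.28 m.
Hydraulic gradient: i = |Δh| / L = 1.28 / 818 = 0.00156.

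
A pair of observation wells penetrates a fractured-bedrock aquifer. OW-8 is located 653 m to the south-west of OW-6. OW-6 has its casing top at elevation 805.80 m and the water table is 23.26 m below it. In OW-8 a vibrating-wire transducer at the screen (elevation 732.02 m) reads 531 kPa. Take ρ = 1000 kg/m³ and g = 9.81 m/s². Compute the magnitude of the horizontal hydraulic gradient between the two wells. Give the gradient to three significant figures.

Total head at OW-6: h = 805.80 − 23.26 = 782.54 m.
Pressure head at OW-8: ψ = P/(ρg) = 531×1000 / (1000 × 9.81) = 54.13 m.
Total head at OW-8: h = z + ψ = 732.02 + 54.13 = 786.15 m.
Head difference: h(OW-6) − h(OW-8) = 782.54 − 786.15 = -3.61 m.
Hydraulic gradient: i = |Δh| / L = 3.61 / 653 = 0.00553.

i ≈ 0.00553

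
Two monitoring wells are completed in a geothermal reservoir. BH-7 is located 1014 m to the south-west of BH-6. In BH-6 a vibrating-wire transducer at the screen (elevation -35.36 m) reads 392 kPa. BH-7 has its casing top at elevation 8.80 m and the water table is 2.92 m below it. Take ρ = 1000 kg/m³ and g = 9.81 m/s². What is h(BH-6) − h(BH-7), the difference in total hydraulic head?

Δh ≈ -1.28 m

Pressure head at BH-6: ψ = P/(ρg) = 392×1000 / (1000 × 9.81) = 39.96 m.
Total head at BH-6: h = z + ψ = -35.36 + 39.96 = 4.60 m.
Total head at BH-7: h = 8.80 − 2.92 = 5.88 m.
Head difference: h(BH-6) − h(BH-7) = 4.60 − 5.88 = -1.28 m.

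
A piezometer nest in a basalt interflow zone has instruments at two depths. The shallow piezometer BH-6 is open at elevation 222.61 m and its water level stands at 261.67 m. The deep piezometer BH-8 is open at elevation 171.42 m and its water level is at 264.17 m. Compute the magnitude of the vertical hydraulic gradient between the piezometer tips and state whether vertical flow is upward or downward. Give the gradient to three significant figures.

Total head at BH-6: h = 261.67 m (water level in the standpipe).
Total head at BH-8: h = 264.17 m.
Δh = h(BH-6) − h(BH-8) = 261.67 − 264.17 = -2.50 m.
Vertical separation Δz = 222.61 − 171.42 = 51.19 m.
|i_v| = |Δh| / Δz = 2.50 / 51.19 = 0.0488.
Head is higher in the deep piezometer, so vertical flow is upward (discharge condition).

|i_v| ≈ 0.0488; vertical flow is upward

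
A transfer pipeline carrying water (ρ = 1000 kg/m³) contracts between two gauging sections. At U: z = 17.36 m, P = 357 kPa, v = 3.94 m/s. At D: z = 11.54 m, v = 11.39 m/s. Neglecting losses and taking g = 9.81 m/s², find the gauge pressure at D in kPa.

Pressure head at U: ψ₁ = P₁/(ρg) = 357×1000 / (1000 × 9.81) = 36.39 m.
Velocity heads: v₁²/2g = 3.94²/19.62 = 0.791 m; v₂²/2g = 11.39²/19.62 = 6.612 m.
Total head H = z₁ + ψ₁ + v₁²/2g = 17.36 + 36.39 + 0.791 = 54.54 m.
ψ₂ = H − z₂ − v₂²/2g = 54.54 − 11.54 − 6.612 = 36.39 m.
P₂ = ρgψ₂ = 1000 × 9.81 × 36.39 ≈ 357 kPa.

P₂ ≈ 357 kPa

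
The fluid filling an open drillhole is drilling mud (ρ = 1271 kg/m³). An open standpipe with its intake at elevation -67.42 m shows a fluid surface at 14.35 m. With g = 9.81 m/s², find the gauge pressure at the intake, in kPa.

Pressure head ψ = h − z = 14.35 − (-67.42) = 81.77 m.
P = ρgψ = 1271 × 9.81 × 81.77 = 1019550 Pa ≈ 1020 kPa.

P ≈ 1020 kPa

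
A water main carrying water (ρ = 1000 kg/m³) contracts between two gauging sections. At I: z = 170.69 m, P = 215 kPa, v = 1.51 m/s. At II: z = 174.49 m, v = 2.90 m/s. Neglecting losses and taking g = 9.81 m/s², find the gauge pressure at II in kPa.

P₂ ≈ 175 kPa

Pressure head at I: ψ₁ = P₁/(ρg) = 215×1000 / (1000 × 9.81) = 21.92 m.
Velocity heads: v₁²/2g = 1.51²/19.62 = 0.116 m; v₂²/2g = 2.90²/19.62 = 0.429 m.
Total head H = z₁ + ψ₁ + v₁²/2g = 170.69 + 21.92 + 0.116 = 192.73 m.
ψ₂ = H − z₂ − v₂²/2g = 192.73 − 174.49 − 0.429 = 17.81 m.
P₂ = ρgψ₂ = 1000 × 9.81 × 17.81 ≈ 175 kPa.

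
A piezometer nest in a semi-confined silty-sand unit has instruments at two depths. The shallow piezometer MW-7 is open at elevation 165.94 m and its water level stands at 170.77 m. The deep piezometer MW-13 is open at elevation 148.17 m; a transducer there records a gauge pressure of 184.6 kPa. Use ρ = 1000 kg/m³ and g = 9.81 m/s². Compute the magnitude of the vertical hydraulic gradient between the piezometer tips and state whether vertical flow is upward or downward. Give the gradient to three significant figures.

|i_v| ≈ 0.213; vertical flow is downward

Total head at MW-7: h = 170.77 m (water level in the standpipe).
Pressure head at MW-13: ψ = P/(ρg) = 184.6×1000 / (1000 × 9.81) = 18.82 m.
Total head at MW-13: h = z + ψ = 148.17 + 18.82 = 166.99 m.
Δh = h(MW-7) − h(MW-13) = 170.77 − 166.99 = 3.78 m.
Vertical separation Δz = 165.94 − 148.17 = 17.77 m.
|i_v| = |Δh| / Δz = 3.78 / 17.77 = 0.213.
Head is higher in the shallow piezometer, so vertical flow is downward (recharge condition).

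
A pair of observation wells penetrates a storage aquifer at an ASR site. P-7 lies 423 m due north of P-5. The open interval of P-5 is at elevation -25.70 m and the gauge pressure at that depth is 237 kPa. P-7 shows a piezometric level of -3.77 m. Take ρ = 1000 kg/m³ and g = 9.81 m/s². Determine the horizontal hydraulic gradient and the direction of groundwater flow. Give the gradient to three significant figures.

i ≈ 0.00527; groundwater flows toward the north

Pressure head at P-5: ψ = P/(ρg) = 237×1000 / (1000 × 9.81) = 24.16 m.
Total head at P-5: h = z + ψ = -25.70 + 24.16 = -1.54 m.
Total head at P-7: h = -3.77 m (water level in the piezometer is the total head).
Head difference: h(P-5) − h(P-7) = -1.54 − (-3.77) = 2.23 m.
Hydraulic gradient: i = |Δh| / L = 2.23 / 423 = 0.00527.
Flow is from higher to lower head: from P-5 toward P-7, i.e. toward the north.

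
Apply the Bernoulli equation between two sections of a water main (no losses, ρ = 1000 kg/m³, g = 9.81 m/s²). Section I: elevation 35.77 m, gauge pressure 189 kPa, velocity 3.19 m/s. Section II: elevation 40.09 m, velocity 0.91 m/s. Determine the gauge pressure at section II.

P₂ ≈ 151 kPa

Pressure head at I: ψ₁ = P₁/(ρg) = 189×1000 / (1000 × 9.81) = 19.27 m.
Velocity heads: v₁²/2g = 3.19²/19.62 = 0.519 m; v₂²/2g = 0.91²/19.62 = 0.042 m.
Total head H = z₁ + ψ₁ + v₁²/2g = 35.77 + 19.27 + 0.519 = 55.56 m.
ψ₂ = H − z₂ − v₂²/2g = 55.56 − 40.09 − 0.042 = 15.43 m.
P₂ = ρgψ₂ = 1000 × 9.81 × 15.43 ≈ 151 kPa.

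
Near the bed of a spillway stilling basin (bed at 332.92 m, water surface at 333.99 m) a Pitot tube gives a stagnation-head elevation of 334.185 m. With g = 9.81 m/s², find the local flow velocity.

v ≈ 1.96 m/s

Near the bed, under hydrostatic conditions, the piezometric head (z + ψ) equals the free-surface elevation, 333.99 m.
Velocity head = total − piezometric = 334.185 − 333.99 = 0.195 m.
v = √(2g·h_v) = √(2 × 9.81 × 0.195) = 1.96 m/s.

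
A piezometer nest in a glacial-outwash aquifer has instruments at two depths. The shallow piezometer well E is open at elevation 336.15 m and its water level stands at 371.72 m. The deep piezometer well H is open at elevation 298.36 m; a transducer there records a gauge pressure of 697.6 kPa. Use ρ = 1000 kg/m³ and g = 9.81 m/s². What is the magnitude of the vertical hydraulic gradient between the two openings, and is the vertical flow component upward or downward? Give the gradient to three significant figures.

Total head at well E: h = 371.72 m (water level in the standpipe).
Pressure head at well H: ψ = P/(ρg) = 697.6×1000 / (1000 × 9.81) = 71.11 m.
Total head at well H: h = z + ψ = 298.36 + 71.11 = 369.47 m.
Δh = h(well E) − h(well H) = 371.72 − 369.47 = 2.25 m.
Vertical separation Δz = 336.15 − 298.36 = 37.79 m.
|i_v| = |Δh| / Δz = 2.25 / 37.79 = 0.0595.
Head is higher in the shallow piezometer, so vertical flow is downward (recharge condition).

|i_v| ≈ 0.0595; vertical flow is downward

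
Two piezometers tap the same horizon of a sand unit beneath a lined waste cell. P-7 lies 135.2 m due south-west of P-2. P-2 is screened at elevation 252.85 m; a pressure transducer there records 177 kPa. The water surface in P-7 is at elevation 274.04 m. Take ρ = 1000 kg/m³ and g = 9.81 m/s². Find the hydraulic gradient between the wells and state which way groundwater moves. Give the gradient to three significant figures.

i ≈ 0.0233; groundwater flows toward the north-east

Pressure head at P-2: ψ = P/(ρg) = 177×1000 / (1000 × 9.81) = 18.04 m.
Total head at P-2: h = z + ψ = 252.85 + 18.04 = 270.89 m.
Total head at P-7: h = 274.04 m (water level in the piezometer is the total head).
Head difference: h(P-2) − h(P-7) = 270.89 − 274.04 = -3.15 m.
Hydraulic gradient: i = |Δh| / L = 3.15 / 135.2 = 0.0233.
Flow is from higher to lower head: from P-7 toward P-2, i.e. toward the north-east.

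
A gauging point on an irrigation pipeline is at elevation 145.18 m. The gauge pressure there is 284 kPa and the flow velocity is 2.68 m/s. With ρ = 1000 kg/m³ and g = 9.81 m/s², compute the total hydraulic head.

h ≈ 174.50 m

Pressure head ψ = P/(ρg) = 284×1000 / (1000 × 9.81) = 28.95 m.
Velocity head = v²/(2g) = 2.68² / (2 × 9.81) = 0.366 m.
h = z + ψ + v²/(2g) = 145.18 + 28.95 + 0.366 = 174.50 m.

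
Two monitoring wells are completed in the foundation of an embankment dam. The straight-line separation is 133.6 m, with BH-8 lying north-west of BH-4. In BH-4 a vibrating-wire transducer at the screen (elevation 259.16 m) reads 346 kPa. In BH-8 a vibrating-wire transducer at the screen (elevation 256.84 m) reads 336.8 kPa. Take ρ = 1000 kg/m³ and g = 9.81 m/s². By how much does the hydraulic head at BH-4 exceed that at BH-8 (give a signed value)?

Δh ≈ 3.26 m

Pressure head at BH-4: ψ = P/(ρg) = 346×1000 / (1000 × 9.81) = 35.27 m.
Total head at BH-4: h = z + ψ = 259.16 + 35.27 = 294.43 m.
Pressure head at BH-8: ψ = P/(ρg) = 336.8×1000 / (1000 × 9.81) = 34.33 m.
Total head at BH-8: h = z + ψ = 256.84 + 34.33 = 291.17 m.
Head difference: h(BH-4) − h(BH-8) = 294.43 − 291.17 = 3.26 m.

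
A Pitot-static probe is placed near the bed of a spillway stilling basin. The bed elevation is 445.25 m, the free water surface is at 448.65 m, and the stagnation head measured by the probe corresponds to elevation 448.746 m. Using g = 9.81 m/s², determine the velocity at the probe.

Near the bed, under hydrostatic conditions, the piezometric head (z + ψ) equals the free-surface elevation, 448.65 m.
Velocity head = total − piezometric = 448.746 − 448.65 = 0.096 m.
v = √(2g·h_v) = √(2 × 9.81 × 0.096) = 1.37 m/s.

v ≈ 1.37 m/s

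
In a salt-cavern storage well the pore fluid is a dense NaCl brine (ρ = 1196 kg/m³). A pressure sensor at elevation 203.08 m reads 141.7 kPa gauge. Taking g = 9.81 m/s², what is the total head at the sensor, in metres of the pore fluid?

h ≈ 215.16 m

ψ = P/(ρg) = 141.7×1000 / (1196 × 9.81) = 12.08 m.
h = z + ψ = 203.08 + 12.08 = 215.16 m.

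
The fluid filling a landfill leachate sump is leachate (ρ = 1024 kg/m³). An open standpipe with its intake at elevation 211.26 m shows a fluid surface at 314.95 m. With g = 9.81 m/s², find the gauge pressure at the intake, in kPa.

Pressure head ψ = h − z = 314.95 − 211.26 = 103.69 m.
P = ρgψ = 1024 × 9.81 × 103.69 = 1041612 Pa ≈ 1040 kPa.

P ≈ 1040 kPa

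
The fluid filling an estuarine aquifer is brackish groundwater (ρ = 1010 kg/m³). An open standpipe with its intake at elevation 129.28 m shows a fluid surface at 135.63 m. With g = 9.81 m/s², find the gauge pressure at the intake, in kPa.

Pressure head ψ = h − z = 135.63 − 129.28 = 6.35 m.
P = ρgψ = 1010 × 9.81 × 6.35 = 62916 Pa ≈ 62.9 kPa.

P ≈ 62.9 kPa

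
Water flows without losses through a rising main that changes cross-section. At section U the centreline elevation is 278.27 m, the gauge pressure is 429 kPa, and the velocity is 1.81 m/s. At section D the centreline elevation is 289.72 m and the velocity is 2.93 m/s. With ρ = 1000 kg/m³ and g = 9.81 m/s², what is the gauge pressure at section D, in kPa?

Pressure head at U: ψ₁ = P₁/(ρg) = 429×1000 / (1000 × 9.81) = 43.73 m.
Velocity heads: v₁²/2g = 1.81²/19.62 = 0.167 m; v₂²/2g = 2.93²/19.62 = 0.438 m.
Total head H = z₁ + ψ₁ + v₁²/2g = 278.27 + 43.73 + 0.167 = 322.17 m.
ψ₂ = H − z₂ − v₂²/2g = 322.17 − 289.72 − 0.438 = 32.01 m.
P₂ = ρgψ₂ = 1000 × 9.81 × 32.01 ≈ 314 kPa.

P₂ ≈ 314 kPa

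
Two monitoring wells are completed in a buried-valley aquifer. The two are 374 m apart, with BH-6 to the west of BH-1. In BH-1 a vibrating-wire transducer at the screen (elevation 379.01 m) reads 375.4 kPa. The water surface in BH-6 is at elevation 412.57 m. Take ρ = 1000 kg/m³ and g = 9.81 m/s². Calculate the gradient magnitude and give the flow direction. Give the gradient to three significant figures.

i ≈ 0.0126; groundwater flows toward the west

Pressure head at BH-1: ψ = P/(ρg) = 375.4×1000 / (1000 × 9.81) = 38.27 m.
Total head at BH-1: h = z + ψ = 379.01 + 38.27 = 417.28 m.
Total head at BH-6: h = 412.57 m (water level in the piezometer is the total head).
Head difference: h(BH-1) − h(BH-6) = 417.28 − 412.57 = 4.71 m.
Hydraulic gradient: i = |Δh| / L = 4.71 / 374 = 0.0126.
Flow is from higher to lower head: from BH-1 toward BH-6, i.e. toward the west.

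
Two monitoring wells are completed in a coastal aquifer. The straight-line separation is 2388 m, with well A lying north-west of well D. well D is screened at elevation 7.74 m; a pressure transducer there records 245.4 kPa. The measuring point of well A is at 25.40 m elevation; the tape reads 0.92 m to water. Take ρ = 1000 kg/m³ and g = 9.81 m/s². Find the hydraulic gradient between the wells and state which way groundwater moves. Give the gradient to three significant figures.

i ≈ 0.00347; groundwater flows toward the north-west

Pressure head at well D: ψ = P/(ρg) = 245.4×1000 / (1000 × 9.81) = 25.02 m.
Total head at well D: h = z + ψ = 7.74 + 25.02 = 32.76 m.
Total head at well A: h = 25.40 − 0.92 = 24.48 m.
Head difference: h(well D) − h(well A) = 32.76 − 24.48 = 8.28 m.
Hydraulic gradient: i = |Δh| / L = 8.28 / 2388 = 0.00347.
Flow is from higher to lower head: from well D toward well A, i.e. toward the north-west.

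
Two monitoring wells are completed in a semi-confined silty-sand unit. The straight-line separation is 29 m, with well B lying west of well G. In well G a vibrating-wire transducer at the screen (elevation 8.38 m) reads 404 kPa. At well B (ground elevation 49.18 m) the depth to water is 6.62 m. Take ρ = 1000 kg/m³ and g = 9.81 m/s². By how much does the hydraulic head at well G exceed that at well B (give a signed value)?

Pressure head at well G: ψ = P/(ρg) = 404×1000 / (1000 × 9.81) = 41.18 m.
Total head at well G: h = z + ψ = 8.38 + 41.18 = 49.56 m.
Total head at well B: h = 49.18 − 6.62 = 42.56 m.
Head difference: h(well G) − h(well B) = 49.56 − 42.56 = 7.00 m.

Δh ≈ 7.00 m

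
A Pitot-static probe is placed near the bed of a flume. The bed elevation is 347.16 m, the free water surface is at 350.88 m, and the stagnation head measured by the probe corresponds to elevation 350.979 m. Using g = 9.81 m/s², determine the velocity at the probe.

v ≈ 1.39 m/s

Near the bed, under hydrostatic conditions, the piezometric head (z + ψ) equals the free-surface elevation, 350.88 m.
Velocity head = total − piezometric = 350.979 − 350.88 = 0.099 m.
v = √(2g·h_v) = √(2 × 9.81 × 0.099) = 1.39 m/s.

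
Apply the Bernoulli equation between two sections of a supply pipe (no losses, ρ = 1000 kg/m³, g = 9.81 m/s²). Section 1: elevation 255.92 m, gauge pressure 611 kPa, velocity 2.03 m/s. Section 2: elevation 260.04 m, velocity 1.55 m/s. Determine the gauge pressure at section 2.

Pressure head at 1: ψ₁ = P₁/(ρg) = 611×1000 / (1000 × 9.81) = 62.28 m.
Velocity heads: v₁²/2g = 2.03²/19.62 = 0.210 m; v₂²/2g = 1.55²/19.62 = 0.122 m.
Total head H = z₁ + ψ₁ + v₁²/2g = 255.92 + 62.28 + 0.210 = 318.41 m.
ψ₂ = H − z₂ − v₂²/2g = 318.41 − 260.04 − 0.122 = 58.25 m.
P₂ = ρgψ₂ = 1000 × 9.81 × 58.25 ≈ 571 kPa.

P₂ ≈ 571 kPa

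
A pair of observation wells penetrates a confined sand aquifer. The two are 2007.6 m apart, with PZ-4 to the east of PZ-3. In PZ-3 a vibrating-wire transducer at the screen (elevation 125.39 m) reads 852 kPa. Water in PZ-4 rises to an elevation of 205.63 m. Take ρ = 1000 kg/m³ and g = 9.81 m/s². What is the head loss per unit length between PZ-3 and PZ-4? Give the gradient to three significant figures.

i ≈ 0.00329 m/m

Pressure head at PZ-3: ψ = P/(ρg) = 852×1000 / (1000 × 9.81) = 86.85 m.
Total head at PZ-3: h = z + ψ = 125.39 + 86.85 = 212.24 m.
Total head at PZ-4: h = 205.63 m (water level in the piezometer is the total head).
Head difference: h(PZ-3) − h(PZ-4) = 212.24 − 205.63 = 6.61 m.
Hydraulic gradient: i = |Δh| / L = 6.61 / 2007.6 = 0.00329.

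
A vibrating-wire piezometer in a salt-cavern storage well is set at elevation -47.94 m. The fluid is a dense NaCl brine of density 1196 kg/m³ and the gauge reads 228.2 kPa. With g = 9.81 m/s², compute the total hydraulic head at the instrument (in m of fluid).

ψ = P/(ρg) = 228.2×1000 / (1196 × 9.81) = 19.45 m.
h = z + ψ = -47.94 + 19.45 = -28.49 m.

h ≈ -28.49 m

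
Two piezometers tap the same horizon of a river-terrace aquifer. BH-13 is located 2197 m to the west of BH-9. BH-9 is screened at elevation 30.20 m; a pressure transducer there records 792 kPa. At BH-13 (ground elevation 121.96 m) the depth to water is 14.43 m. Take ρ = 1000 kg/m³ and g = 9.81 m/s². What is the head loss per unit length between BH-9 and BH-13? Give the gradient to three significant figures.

i ≈ 0.00155 m/m

Pressure head at BH-9: ψ = P/(ρg) = 792×1000 / (1000 × 9.81) = 80.73 m.
Total head at BH-9: h = z + ψ = 30.20 + 80.73 = 110.93 m.
Total head at BH-13: h = 121.96 − 14.43 = 107.53 m.
Head difference: h(BH-9) − h(BH-13) = 110.93 − 107.53 = 3.40 m.
Hydraulic gradient: i = |Δh| / L = 3.40 / 2197 = 0.00155.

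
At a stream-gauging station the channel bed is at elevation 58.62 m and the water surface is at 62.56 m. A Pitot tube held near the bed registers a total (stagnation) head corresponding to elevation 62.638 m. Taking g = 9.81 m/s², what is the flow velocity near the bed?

v ≈ 1.24 m/s

Near the bed, under hydrostatic conditions, the piezometric head (z + ψ) equals the free-surface elevation, 62.56 m.
Velocity head = total − piezometric = 62.638 − 62.56 = 0.078 m.
v = √(2g·h_v) = √(2 × 9.81 × 0.078) = 1.24 m/s.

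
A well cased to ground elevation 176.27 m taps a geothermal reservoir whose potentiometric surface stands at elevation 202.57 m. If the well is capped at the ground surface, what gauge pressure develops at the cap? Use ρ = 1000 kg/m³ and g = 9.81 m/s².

P ≈ 258 kPa

Head above the cap: Δh = 202.57 − 176.27 = 26.30 m.
P = ρgΔh = 1000 × 9.81 × 26.30 = 258003 Pa ≈ 258 kPa.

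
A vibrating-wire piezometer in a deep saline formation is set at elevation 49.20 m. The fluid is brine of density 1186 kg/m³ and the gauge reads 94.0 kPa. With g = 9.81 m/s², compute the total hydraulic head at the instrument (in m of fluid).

h ≈ 57.28 m

ψ = P/(ρg) = 94.0×1000 / (1186 × 9.81) = 8.08 m.
h = z + ψ = 49.20 + 8.08 = 57.28 m.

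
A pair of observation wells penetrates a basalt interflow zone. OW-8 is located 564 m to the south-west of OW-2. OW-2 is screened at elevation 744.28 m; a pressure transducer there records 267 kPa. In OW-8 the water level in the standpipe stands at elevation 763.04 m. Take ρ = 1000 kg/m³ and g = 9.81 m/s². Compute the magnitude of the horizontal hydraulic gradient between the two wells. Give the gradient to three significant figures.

Pressure head at OW-2: ψ = P/(ρg) = 267×1000 / (1000 × 9.81) = 27.22 m.
Total head at OW-2: h = z + ψ = 744.28 + 27.22 = 771.50 m.
Total head at OW-8: h = 763.04 m (water level in the piezometer is the total head).
Head difference: h(OW-2) − h(OW-8) = 771.50 − 763.04 = 8.46 m.
Hydraulic gradient: i = |Δh| / L = 8.46 / 564 = 0.0150.

i ≈ 0.0150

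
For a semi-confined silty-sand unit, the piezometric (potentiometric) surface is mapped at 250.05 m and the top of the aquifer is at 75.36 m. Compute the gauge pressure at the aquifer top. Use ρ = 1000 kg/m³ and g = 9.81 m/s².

P ≈ 1710 kPa

Pressure head at the aquifer top: ψ = h − z = 250.05 − 75.36 = 174.69 m.
P = ρgψ = 1000 × 9.81 × 174.69 = 1713709 Pa ≈ 1710 kPa.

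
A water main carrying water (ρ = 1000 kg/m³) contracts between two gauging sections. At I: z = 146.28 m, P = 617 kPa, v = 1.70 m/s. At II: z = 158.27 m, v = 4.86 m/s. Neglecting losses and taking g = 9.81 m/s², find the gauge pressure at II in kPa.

Pressure head at I: ψ₁ = P₁/(ρg) = 617×1000 / (1000 × 9.81) = 62.90 m.
Velocity heads: v₁²/2g = 1.70²/19.62 = 0.147 m; v₂²/2g = 4.86²/19.62 = 1.204 m.
Total head H = z₁ + ψ₁ + v₁²/2g = 146.28 + 62.90 + 0.147 = 209.33 m.
ψ₂ = H − z₂ − v₂²/2g = 209.33 − 158.27 − 1.204 = 49.86 m.
P₂ = ρgψ₂ = 1000 × 9.81 × 49.86 ≈ 489 kPa.

P₂ ≈ 489 kPa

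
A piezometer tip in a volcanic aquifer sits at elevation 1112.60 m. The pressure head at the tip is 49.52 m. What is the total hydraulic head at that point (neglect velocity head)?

h = z + ψ = 1112.60 + 49.52 = 1162.12 m.

h ≈ 1162.12 m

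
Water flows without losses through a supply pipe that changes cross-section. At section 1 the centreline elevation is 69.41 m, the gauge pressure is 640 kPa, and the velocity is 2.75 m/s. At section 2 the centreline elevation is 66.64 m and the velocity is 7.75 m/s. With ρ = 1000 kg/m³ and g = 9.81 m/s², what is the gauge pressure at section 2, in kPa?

P₂ ≈ 641 kPa

Pressure head at 1: ψ₁ = P₁/(ρg) = 640×1000 / (1000 × 9.81) = 65.24 m.
Velocity heads: v₁²/2g = 2.75²/19.62 = 0.385 m; v₂²/2g = 7.75²/19.62 = 3.061 m.
Total head H = z₁ + ψ₁ + v₁²/2g = 69.41 + 65.24 + 0.385 = 135.03 m.
ψ₂ = H − z₂ − v₂²/2g = 135.03 − 66.64 − 3.061 = 65.33 m.
P₂ = ρgψ₂ = 1000 × 9.81 × 65.33 ≈ 641 kPa.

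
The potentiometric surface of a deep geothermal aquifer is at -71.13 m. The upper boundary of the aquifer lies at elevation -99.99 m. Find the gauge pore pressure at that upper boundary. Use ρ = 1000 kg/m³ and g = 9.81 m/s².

Pressure head at the aquifer top: ψ = h − z = -71.13 − (-99.99) = 28.86 m.
P = ρgψ = 1000 × 9.81 × 28.86 = 283117 Pa ≈ 283 kPa.

P ≈ 283 kPa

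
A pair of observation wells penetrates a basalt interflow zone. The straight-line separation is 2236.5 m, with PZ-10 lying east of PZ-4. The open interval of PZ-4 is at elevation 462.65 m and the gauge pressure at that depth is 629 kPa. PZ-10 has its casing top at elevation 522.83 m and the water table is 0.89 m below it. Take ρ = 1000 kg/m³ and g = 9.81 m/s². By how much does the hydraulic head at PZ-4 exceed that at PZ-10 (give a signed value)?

Δh ≈ 4.83 m

Pressure head at PZ-4: ψ = P/(ρg) = 629×1000 / (1000 × 9.81) = 64.12 m.
Total head at PZ-4: h = z + ψ = 462.65 + 64.12 = 526.77 m.
Total head at PZ-10: h = 522.83 − 0.89 = 521.94 m.
Head difference: h(PZ-4) − h(PZ-10) = 526.77 − 521.94 = 4.83 m.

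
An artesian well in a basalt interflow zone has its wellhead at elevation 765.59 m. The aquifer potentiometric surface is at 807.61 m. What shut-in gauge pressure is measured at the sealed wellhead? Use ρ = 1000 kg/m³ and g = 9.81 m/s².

P ≈ 412 kPa

Head above the cap: Δh = 807.61 − 765.59 = 42.02 m.
P = ρgΔh = 1000 × 9.81 × 42.02 = 412216 Pa ≈ 412 kPa.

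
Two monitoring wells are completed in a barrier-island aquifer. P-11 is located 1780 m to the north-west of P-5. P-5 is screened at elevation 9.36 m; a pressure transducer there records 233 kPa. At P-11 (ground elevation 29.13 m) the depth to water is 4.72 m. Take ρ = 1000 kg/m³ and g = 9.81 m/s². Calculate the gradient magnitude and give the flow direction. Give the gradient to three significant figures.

Pressure head at P-5: ψ = P/(ρg) = 233×1000 / (1000 × 9.81) = 23.75 m.
Total head at P-5: h = z + ψ = 9.36 + 23.75 = 33.11 m.
Total head at P-11: h = 29.13 − 4.72 = 24.41 m.
Head difference: h(P-5) − h(P-11) = 33.11 − 24.41 = 8.70 m.
Hydraulic gradient: i = |Δh| / L = 8.70 / 1780 = 0.00489.
Flow is from higher to lower head: from P-5 toward P-11, i.e. toward the north-west.

i ≈ 0.00489; groundwater flows toward the north-west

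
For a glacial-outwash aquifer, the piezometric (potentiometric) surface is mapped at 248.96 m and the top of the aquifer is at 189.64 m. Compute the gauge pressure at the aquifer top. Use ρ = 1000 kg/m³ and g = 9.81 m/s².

Pressure head at the aquifer top: ψ = h − z = 248.96 − 189.64 = 59.32 m.
P = ρgψ = 1000 × 9.81 × 59.32 = 581929 Pa ≈ 582 kPa.

P ≈ 582 kPa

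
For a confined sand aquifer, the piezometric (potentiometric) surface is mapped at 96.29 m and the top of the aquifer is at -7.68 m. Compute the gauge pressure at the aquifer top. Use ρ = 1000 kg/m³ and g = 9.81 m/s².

P ≈ 1020 kPa

Pressure head at the aquifer top: ψ = h − z = 96.29 − (-7.68) = 103.97 m.
P = ρgψ = 1000 × 9.81 × 103.97 = 1019946 Pa ≈ 1020 kPa.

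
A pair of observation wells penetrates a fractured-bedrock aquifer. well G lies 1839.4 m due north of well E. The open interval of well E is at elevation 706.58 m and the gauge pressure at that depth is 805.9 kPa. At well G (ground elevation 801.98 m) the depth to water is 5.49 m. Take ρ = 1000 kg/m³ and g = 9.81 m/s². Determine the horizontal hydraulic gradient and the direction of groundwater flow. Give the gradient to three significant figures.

Pressure head at well E: ψ = P/(ρg) = 805.9×1000 / (1000 × 9.81) = 82.15 m.
Total head at well E: h = z + ψ = 706.58 + 82.15 = 788.73 m.
Total head at well G: h = 801.98 − 5.49 = 796.49 m.
Head difference: h(well E) − h(well G) = 788.73 − 796.49 = -7.76 m.
Hydraulic gradient: i = |Δh| / L = 7.76 / 1839.4 = 0.00422.
Flow is from higher to lower head: from well G toward well E, i.e. toward the south.

i ≈ 0.00422; groundwater flows toward the south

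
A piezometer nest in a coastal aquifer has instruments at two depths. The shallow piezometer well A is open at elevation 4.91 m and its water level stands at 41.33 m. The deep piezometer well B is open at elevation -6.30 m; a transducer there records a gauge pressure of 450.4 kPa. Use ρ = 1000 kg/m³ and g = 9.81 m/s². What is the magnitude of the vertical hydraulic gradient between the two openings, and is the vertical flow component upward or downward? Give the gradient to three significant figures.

|i_v| ≈ 0.153; vertical flow is downward

Total head at well A: h = 41.33 m (water level in the standpipe).
Pressure head at well B: ψ = P/(ρg) = 450.4×1000 / (1000 × 9.81) = 45.91 m.
Total head at well B: h = z + ψ = -6.30 + 45.91 = 39.61 m.
Δh = h(well A) − h(well B) = 41.33 − 39.61 = 1.72 m.
Vertical separation Δz = 4.91 − (-6.30) = 11.21 m.
|i_v| = |Δh| / Δz = 1.72 / 11.21 = 0.153.
Head is higher in the shallow piezometer, so vertical flow is downward (recharge condition).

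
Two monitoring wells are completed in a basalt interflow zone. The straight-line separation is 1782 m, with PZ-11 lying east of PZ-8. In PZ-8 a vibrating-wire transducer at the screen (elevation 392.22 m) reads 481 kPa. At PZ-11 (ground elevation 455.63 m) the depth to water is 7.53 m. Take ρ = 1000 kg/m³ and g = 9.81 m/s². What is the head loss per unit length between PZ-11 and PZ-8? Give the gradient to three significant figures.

i ≈ 0.00384 m/m

Pressure head at PZ-8: ψ = P/(ρg) = 481×1000 / (1000 × 9.81) = 49.03 m.
Total head at PZ-8: h = z + ψ = 392.22 + 49.03 = 441.25 m.
Total head at PZ-11: h = 455.63 − 7.53 = 448.10 m.
Head difference: h(PZ-8) − h(PZ-11) = 441.25 − 448.10 = -6.85 m.
Hydraulic gradient: i = |Δh| / L = 6.85 / 1782 = 0.00384.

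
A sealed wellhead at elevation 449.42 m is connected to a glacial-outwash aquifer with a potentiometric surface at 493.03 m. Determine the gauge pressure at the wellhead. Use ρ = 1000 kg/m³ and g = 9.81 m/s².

P ≈ 428 kPa

Head above the cap: Δh = 493.03 − 449.42 = 43.61 m.
P = ρgΔh = 1000 × 9.81 × 43.61 = 427814 Pa ≈ 428 kPa.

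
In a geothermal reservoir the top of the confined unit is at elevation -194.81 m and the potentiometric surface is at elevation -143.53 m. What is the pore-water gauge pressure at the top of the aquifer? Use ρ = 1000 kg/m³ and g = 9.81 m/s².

P ≈ 503 kPa

Pressure head at the aquifer top: ψ = h − z = -143.53 − (-194.81) = 51.28 m.
P = ρgψ = 1000 × 9.81 × 51.28 = 503057 Pa ≈ 503 kPa.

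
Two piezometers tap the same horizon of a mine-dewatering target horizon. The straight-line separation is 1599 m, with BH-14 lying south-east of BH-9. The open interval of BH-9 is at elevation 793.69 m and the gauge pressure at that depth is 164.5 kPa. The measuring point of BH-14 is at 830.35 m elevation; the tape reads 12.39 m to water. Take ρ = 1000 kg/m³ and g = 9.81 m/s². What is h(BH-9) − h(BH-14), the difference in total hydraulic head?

Δh ≈ -7.50 m

Pressure head at BH-9: ψ = P/(ρg) = 164.5×1000 / (1000 × 9.81) = 16.77 m.
Total head at BH-9: h = z + ψ = 793.69 + 16.77 = 810.46 m.
Total head at BH-14: h = 830.35 − 12.39 = 817.96 m.
Head difference: h(BH-9) − h(BH-14) = 810.46 − 817.96 = -7.50 m.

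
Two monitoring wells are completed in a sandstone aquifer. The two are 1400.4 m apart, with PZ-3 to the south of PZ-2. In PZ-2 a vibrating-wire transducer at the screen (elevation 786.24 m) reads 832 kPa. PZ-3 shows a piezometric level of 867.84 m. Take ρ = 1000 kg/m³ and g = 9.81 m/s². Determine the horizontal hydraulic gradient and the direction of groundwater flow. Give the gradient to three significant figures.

Pressure head at PZ-2: ψ = P/(ρg) = 832×1000 / (1000 × 9.81) = 84.81 m.
Total head at PZ-2: h = z + ψ = 786.24 + 84.81 = 871.05 m.
Total head at PZ-3: h = 867.84 m (water level in the piezometer is the total head).
Head difference: h(PZ-2) − h(PZ-3) = 871.05 − 867.84 = 3.21 m.
Hydraulic gradient: i = |Δh| / L = 3.21 / 1400.4 = 0.00229.
Flow is from higher to lower head: from PZ-2 toward PZ-3, i.e. toward the south.

i ≈ 0.00229; groundwater flows toward the south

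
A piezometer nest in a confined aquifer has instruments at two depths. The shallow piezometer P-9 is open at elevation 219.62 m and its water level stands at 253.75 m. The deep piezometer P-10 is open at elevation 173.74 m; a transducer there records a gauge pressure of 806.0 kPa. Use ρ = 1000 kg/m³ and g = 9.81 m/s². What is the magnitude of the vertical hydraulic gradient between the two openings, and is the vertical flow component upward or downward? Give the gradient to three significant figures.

Total head at P-9: h = 253.75 m (water level in the standpipe).
Pressure head at P-10: ψ = P/(ρg) = 806.0×1000 / (1000 × 9.81) = 82.16 m.
Total head at P-10: h = z + ψ = 173.74 + 82.16 = 255.90 m.
Δh = h(P-9) − h(P-10) = 253.75 − 255.90 = -2.15 m.
Vertical separation Δz = 219.62 − 173.74 = 45.88 m.
|i_v| = |Δh| / Δz = 2.15 / 45.88 = 0.0469.
Head is higher in the deep piezometer, so vertical flow is upward (discharge condition).

|i_v| ≈ 0.0469; vertical flow is upward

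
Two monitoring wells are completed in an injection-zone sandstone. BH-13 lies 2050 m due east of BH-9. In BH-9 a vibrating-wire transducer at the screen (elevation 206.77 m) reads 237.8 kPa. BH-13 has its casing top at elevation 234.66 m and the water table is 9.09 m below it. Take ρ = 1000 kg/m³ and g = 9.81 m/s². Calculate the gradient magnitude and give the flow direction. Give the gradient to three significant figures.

Pressure head at BH-9: ψ = P/(ρg) = 237.8×1000 / (1000 × 9.81) = 24.24 m.
Total head at BH-9: h = z + ψ = 206.77 + 24.24 = 231.01 m.
Total head at BH-13: h = 234.66 − 9.09 = 225.57 m.
Head difference: h(BH-9) − h(BH-13) = 231.01 − 225.57 = 5.44 m.
Hydraulic gradient: i = |Δh| / L = 5.44 / 2050 = 0.00265.
Flow is from higher to lower head: from BH-9 toward BH-13, i.e. toward the east.

i ≈ 0.00265; groundwater flows toward the east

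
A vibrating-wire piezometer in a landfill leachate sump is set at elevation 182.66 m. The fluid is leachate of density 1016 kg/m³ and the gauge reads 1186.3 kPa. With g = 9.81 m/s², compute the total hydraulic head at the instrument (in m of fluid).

h ≈ 301.68 m

ψ = P/(ρg) = 1186.3×1000 / (1016 × 9.81) = 119.02 m.
h = z + ψ = 182.66 + 119.02 = 301.68 m.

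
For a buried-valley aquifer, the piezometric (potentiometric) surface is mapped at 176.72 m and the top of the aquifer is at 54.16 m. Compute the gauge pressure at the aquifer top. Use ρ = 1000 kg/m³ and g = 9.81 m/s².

P ≈ 1200 kPa

Pressure head at the aquifer top: ψ = h − z = 176.72 − 54.16 = 122.56 m.
P = ρgψ = 1000 × 9.81 × 122.56 = 1202314 Pa ≈ 1200 kPa.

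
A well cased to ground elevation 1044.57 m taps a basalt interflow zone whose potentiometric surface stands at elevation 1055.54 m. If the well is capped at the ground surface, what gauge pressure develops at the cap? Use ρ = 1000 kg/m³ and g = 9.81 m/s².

Head above the cap: Δh = 1055.54 − 1044.57 = 10.97 m.
P = ρgΔh = 1000 × 9.81 × 10.97 = 107616 Pa ≈ 108 kPa.

P ≈ 108 kPa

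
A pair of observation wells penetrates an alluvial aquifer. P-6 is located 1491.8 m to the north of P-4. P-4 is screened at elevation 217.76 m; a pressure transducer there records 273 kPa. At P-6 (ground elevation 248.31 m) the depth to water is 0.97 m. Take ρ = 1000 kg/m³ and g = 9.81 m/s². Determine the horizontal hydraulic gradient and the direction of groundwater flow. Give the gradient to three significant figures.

Pressure head at P-4: ψ = P/(ρg) = 273×1000 / (1000 × 9.81) = 27.83 m.
Total head at P-4: h = z + ψ = 217.76 + 27.83 = 245.59 m.
Total head at P-6: h = 248.31 − 0.97 = 247.34 m.
Head difference: h(P-4) − h(P-6) = 245.59 − 247.34 = -1.75 m.
Hydraulic gradient: i = |Δh| / L = 1.75 / 1491.8 = 0.00117.
Flow is from higher to lower head: from P-6 toward P-4, i.e. toward the south.

i ≈ 0.00117; groundwater flows toward the south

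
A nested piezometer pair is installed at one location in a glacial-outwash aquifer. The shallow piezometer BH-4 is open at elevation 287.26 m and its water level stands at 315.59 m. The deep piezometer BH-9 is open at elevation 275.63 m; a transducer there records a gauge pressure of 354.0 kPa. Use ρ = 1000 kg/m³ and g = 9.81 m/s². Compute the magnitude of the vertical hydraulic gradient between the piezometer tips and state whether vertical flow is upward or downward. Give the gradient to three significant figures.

|i_v| ≈ 0.333; vertical flow is downward

Total head at BH-4: h = 315.59 m (water level in the standpipe).
Pressure head at BH-9: ψ = P/(ρg) = 354.0×1000 / (1000 × 9.81) = 36.09 m.
Total head at BH-9: h = z + ψ = 275.63 + 36.09 = 311.72 m.
Δh = h(BH-4) − h(BH-9) = 315.59 − 311.72 = 3.87 m.
Vertical separation Δz = 287.26 − 275.63 = 11.63 m.
|i_v| = |Δh| / Δz = 3.87 / 11.63 = 0.333.
Head is higher in the shallow piezometer, so vertical flow is downward (recharge condition).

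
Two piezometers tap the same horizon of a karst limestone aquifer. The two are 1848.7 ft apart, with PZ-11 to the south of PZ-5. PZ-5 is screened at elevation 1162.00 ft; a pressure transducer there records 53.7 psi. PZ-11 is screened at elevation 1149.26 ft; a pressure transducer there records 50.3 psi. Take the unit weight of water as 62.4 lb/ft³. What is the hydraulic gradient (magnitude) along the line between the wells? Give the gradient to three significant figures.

Pressure head at PZ-5: ψ = 144·P/γ = 144 × 53.7 / 62.4 = 123.92 ft.
Total head at PZ-5: h = z + ψ = 1162.00 + 123.92 = 1285.92 ft.
Pressure head at PZ-11: ψ = 144·P/γ = 144 × 50.3 / 62.4 = 116.08 ft.
Total head at PZ-11: h = z + ψ = 1149.26 + 116.08 = 1265.34 ft.
Head difference: h(PZ-5) − h(PZ-11) = 1285.92 − 1265.34 = 20.58 ft.
Hydraulic gradient: i = |Δh| / L = 20.58 / 1848.7 = 0.0111.

i ≈ 0.0111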